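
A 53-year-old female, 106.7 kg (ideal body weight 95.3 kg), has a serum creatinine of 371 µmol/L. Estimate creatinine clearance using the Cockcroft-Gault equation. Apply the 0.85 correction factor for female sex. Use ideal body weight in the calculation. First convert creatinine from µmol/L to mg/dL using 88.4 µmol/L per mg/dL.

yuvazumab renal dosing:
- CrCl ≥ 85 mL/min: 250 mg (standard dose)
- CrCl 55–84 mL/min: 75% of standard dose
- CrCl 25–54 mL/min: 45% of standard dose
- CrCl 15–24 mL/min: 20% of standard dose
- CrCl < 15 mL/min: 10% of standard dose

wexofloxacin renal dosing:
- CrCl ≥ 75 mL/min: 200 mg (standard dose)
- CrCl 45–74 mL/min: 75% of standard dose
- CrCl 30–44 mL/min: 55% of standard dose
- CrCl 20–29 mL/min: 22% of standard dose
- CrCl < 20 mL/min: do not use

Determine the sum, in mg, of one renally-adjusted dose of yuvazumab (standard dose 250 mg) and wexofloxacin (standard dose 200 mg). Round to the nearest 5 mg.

95 mg

SCr = 371 / 88.4 = 4.197 mg/dL
CrCl = (140 − 53) × 95.3 / (72 × 4.197) × 0.85 = 8291.1 / 302.18 × 0.85 ≈ 23.3 mL/min
CrCl ≈ 23 mL/min.
yuvazumab: 15–24 mL/min → 20% of 250 mg = 50 mg.
wexofloxacin: 20–29 mL/min → 22% of 200 mg = 44 mg.
Total = 50 + 44 = 94 mg.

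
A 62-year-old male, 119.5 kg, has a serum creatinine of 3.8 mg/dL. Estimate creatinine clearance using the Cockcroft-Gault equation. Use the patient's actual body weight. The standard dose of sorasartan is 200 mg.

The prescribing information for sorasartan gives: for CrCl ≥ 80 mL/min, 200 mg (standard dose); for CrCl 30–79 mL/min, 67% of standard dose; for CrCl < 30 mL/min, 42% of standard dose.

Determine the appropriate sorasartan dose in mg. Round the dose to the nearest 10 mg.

130 mg

CrCl = (140 − 62) × 119.5 / (72 × 3.8) = 9321.0 / 273.60 ≈ 34.1 mL/min
CrCl ≈ 34 mL/min → bracket 30–79 mL/min.
67% of 200 mg = 134 mg → 130 mg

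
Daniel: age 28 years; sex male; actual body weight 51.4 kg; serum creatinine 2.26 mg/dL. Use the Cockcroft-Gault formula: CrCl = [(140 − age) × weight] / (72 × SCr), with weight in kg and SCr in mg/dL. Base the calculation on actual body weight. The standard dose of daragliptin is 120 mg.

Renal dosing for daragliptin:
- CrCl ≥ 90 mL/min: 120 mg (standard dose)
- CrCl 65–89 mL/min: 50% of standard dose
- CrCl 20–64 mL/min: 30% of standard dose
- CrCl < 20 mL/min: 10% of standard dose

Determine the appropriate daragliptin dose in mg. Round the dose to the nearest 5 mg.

CrCl = (140 − 28) × 51.4 / (72 × 2.26) = 5756.8 / 162.72 ≈ 35.4 mL/min
CrCl ≈ 35 mL/min → bracket 20–64 mL/min.
30% of 120 mg = 36 mg → 35 mg

35 mg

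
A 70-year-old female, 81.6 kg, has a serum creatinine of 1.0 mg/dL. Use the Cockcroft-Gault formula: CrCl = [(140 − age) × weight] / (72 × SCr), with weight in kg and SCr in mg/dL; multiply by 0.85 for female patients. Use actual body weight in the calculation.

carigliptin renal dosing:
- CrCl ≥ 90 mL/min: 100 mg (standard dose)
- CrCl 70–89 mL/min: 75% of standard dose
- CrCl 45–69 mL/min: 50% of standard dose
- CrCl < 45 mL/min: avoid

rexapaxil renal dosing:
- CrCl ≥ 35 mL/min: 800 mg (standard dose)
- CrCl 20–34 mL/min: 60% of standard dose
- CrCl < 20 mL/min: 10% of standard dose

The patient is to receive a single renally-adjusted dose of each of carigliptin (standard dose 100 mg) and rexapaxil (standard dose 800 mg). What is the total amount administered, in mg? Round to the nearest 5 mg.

850 mg

CrCl = (140 − 70) × 81.6 / (72 × 1) × 0.85 = 5712.0 / 72.00 × 0.85 ≈ 67.4 mL/min
CrCl ≈ 67 mL/min.
carigliptin: 45–69 mL/min → 50% of 100 mg = 50 mg.
rexapaxil: ≥ 35 mL/min → 100% of 800 mg = 800 mg.
Total = 50 + 800 = 850 mg.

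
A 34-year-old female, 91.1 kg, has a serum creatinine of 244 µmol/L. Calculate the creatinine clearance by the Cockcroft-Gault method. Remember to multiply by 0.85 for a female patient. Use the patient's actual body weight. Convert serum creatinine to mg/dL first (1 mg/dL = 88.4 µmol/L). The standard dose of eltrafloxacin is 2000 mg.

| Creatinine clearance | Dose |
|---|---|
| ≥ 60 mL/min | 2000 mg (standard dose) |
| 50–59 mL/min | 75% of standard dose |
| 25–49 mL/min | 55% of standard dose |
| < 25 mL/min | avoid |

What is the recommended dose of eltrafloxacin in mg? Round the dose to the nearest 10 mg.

SCr = 244 / 88.4 = 2.76 mg/dL
CrCl = (140 − 34) × 91.1 / (72 × 2.76) × 0.85 = 9656.6 / 198.72 × 0.85 ≈ 41.3 mL/min
CrCl ≈ 41 mL/min → bracket 25–49 mL/min.
55% of 2000 mg = 1100 mg

1100 mg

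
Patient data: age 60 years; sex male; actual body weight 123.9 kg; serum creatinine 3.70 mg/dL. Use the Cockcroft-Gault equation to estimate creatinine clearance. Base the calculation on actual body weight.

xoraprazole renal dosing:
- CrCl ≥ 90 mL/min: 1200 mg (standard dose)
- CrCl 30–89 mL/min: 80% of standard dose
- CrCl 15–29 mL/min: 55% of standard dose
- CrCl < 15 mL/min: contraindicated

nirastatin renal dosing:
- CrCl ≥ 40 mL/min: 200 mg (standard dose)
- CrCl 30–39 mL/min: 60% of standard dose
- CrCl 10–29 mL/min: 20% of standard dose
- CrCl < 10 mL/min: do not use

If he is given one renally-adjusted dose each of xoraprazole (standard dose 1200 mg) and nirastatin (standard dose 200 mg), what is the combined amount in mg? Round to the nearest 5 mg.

1080 mg

CrCl = (140 − 60) × 123.9 / (72 × 3.7) = 9912.0 / 266.40 ≈ 37.2 mL/min
CrCl ≈ 37 mL/min.
xoraprazole: 30–89 mL/min → 80% of 1200 mg = 960 mg.
nirastatin: 30–39 mL/min → 60% of 200 mg = 120 mg.
Total = 960 + 120 = 1080 mg.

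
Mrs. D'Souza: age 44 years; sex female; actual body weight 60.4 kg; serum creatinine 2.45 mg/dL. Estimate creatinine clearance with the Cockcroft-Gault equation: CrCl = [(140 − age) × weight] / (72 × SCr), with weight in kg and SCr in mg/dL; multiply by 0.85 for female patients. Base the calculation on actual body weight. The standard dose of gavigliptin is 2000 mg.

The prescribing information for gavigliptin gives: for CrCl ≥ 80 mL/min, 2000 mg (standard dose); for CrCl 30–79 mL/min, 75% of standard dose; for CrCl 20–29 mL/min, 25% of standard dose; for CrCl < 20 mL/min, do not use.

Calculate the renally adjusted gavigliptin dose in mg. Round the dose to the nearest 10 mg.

500 mg

CrCl = (140 − 44) × 60.4 / (72 × 2.45) × 0.85 = 5798.4 / 176.40 × 0.85 ≈ 27.9 mL/min
CrCl ≈ 28 mL/min → bracket 20–29 mL/min.
25% of 2000 mg = 500 mg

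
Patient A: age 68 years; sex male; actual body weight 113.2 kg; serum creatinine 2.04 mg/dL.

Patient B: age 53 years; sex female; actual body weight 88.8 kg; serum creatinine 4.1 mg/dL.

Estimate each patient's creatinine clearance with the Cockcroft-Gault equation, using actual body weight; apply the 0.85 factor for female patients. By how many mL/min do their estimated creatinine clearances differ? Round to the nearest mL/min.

Patient A: CrCl = (140 − 68) × 113.2 / (72 × 2.04) = 8150.4 / 146.88 ≈ 55.5 mL/min
Patient B: CrCl = (140 − 53) × 88.8 / (72 × 4.1) × 0.85 = 7725.6 / 295.20 × 0.85 ≈ 22.2 mL/min
|55.5 − 22.2| = 33.3 mL/min

33 mL/min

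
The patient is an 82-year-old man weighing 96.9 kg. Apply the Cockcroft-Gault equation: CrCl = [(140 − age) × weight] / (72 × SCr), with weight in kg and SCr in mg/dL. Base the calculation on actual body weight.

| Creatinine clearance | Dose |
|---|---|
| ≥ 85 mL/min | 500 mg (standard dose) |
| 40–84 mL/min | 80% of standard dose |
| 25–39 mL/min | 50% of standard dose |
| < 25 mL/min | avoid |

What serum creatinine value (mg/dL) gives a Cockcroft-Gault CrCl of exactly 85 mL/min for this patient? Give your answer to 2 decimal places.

Standard dose requires CrCl ≥ 85 mL/min.
Set (140 − 82) × 96.9 / (72 × SCr) = 85
SCr = (140 − 82) × 96.9 / (72 × 85) = 0.918 mg/dL

0.92 mg/dL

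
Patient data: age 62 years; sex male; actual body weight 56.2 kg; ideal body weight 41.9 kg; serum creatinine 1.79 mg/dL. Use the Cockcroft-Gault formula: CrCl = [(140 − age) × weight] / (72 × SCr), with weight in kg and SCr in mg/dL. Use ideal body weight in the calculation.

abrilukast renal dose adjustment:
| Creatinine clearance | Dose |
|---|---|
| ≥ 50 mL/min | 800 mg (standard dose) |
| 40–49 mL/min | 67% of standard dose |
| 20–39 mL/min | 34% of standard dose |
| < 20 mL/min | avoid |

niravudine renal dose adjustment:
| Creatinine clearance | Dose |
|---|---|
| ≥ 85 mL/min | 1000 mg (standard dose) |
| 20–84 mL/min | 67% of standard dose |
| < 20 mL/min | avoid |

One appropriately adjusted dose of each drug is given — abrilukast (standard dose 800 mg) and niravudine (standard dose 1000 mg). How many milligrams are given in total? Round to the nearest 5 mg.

CrCl = (140 − 62) × 41.9 / (72 × 1.79) = 3268.2 / 128.88 ≈ 25.4 mL/min
CrCl ≈ 25 mL/min.
abrilukast: 20–39 mL/min → 34% of 800 mg = 272 mg.
niravudine: 20–84 mL/min → 67% of 1000 mg = 670 mg.
Total = 272 + 670 = 942 mg.

940 mg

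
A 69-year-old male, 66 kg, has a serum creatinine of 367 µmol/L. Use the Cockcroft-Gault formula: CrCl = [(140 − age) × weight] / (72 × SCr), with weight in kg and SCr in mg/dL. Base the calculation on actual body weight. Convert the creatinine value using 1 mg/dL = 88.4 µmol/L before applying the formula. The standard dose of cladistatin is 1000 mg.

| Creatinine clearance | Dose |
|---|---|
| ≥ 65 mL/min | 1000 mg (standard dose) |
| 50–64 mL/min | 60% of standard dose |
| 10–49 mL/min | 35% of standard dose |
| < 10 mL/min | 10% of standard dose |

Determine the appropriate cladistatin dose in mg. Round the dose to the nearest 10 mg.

SCr = 367 / 88.4 = 4.152 mg/dL
CrCl = (140 − 69) × 66 / (72 × 4.152) = 4686.0 / 298.94 ≈ 15.7 mL/min
CrCl ≈ 16 mL/min → bracket 10–49 mL/min.
35% of 1000 mg = 350 mg

350 mg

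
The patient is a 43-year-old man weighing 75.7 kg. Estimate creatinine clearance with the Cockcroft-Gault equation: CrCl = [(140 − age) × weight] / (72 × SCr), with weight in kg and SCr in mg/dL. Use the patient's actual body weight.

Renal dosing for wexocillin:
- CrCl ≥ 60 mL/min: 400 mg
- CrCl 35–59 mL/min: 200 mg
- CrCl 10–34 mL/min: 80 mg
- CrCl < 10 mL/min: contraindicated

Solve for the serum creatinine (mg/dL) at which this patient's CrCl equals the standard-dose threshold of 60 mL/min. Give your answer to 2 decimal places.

1.70 mg/dL

Standard dose requires CrCl ≥ 60 mL/min.
Set (140 − 43) × 75.7 / (72 × SCr) = 60
SCr = (140 − 43) × 75.7 / (72 × 60) = 1.700 mg/dL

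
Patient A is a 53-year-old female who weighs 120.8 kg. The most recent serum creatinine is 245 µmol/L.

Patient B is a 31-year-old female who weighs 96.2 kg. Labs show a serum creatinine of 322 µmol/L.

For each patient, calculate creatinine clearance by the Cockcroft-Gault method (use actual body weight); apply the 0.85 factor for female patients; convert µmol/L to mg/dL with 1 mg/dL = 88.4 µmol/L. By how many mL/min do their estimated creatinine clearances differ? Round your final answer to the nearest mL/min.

Patient A: SCr = 245 / 88.4 = 2.771 mg/dL
Patient A: CrCl = (140 − 53) × 120.8 / (72 × 2.771) × 0.85 = 10509.6 / 199.51 × 0.85 ≈ 44.8 mL/min
Patient B: SCr = 322 / 88.4 = 3.643 mg/dL
Patient B: CrCl = (140 − 31) × 96.2 / (72 × 3.643) × 0.85 = 10485.8 / 262.30 × 0.85 ≈ 34.0 mL/min
|44.8 − 34.0| = 10.8 mL/min

11 mL/min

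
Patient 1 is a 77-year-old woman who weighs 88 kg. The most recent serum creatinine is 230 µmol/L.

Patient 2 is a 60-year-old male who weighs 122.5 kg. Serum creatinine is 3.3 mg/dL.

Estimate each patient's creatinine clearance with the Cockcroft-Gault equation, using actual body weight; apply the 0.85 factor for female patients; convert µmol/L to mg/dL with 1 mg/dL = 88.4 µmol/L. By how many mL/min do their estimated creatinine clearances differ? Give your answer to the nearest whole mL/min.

Patient 1: SCr = 230 / 88.4 = 2.602 mg/dL
Patient 1: CrCl = (140 − 77) × 88 / (72 × 2.602) × 0.85 = 5544.0 / 187.34 × 0.85 ≈ 25.2 mL/min
Patient 2: CrCl = (140 − 60) × 122.5 / (72 × 3.3) = 9800.0 / 237.60 ≈ 41.2 mL/min
|25.2 − 41.2| = 16.0 mL/min

16 mL/min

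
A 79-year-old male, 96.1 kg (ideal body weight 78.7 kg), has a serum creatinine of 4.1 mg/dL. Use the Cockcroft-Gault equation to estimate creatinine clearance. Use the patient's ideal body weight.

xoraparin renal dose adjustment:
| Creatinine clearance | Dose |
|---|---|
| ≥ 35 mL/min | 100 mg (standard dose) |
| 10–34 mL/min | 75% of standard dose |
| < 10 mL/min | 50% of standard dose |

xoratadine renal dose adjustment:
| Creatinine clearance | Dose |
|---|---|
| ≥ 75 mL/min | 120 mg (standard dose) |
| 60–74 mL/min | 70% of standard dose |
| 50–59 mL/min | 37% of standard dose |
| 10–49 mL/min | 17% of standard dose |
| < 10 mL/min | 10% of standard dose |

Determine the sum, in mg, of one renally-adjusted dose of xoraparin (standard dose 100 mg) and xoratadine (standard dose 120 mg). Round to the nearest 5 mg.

95 mg

CrCl = (140 − 79) × 78.7 / (72 × 4.1) = 4800.7 / 295.20 ≈ 16.3 mL/min
CrCl ≈ 16 mL/min.
xoraparin: 10–34 mL/min → 75% of 100 mg = 75 mg.
xoratadine: 10–49 mL/min → 17% of 120 mg = 20.4 mg.
Total = 75 + 20.4 = 95.4 mg.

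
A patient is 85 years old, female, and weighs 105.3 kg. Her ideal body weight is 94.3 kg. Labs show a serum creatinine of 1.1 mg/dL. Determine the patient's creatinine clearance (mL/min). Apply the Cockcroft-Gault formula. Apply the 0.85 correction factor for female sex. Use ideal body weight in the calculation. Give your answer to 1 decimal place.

55.7 mL/min

CrCl = (140 − 85) × 94.3 / (72 × 1.1) × 0.85 = 5186.5 / 79.20 × 0.85 ≈ 55.7 mL/min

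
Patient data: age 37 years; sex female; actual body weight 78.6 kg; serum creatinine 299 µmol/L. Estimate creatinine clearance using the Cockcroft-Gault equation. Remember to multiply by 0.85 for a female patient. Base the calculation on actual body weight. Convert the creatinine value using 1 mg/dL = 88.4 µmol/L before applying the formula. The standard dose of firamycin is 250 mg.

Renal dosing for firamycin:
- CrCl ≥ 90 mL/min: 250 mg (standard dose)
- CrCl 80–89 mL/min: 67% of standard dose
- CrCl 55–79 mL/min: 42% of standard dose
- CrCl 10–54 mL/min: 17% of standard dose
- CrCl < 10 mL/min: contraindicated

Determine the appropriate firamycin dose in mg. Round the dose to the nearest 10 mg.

40 mg

SCr = 299 / 88.4 = 3.382 mg/dL
CrCl = (140 − 37) × 78.6 / (72 × 3.382) × 0.85 = 8095.8 / 243.50 × 0.85 ≈ 28.3 mL/min
CrCl ≈ 28 mL/min → bracket 10–54 mL/min.
17% of 250 mg = 42.5 mg → 40 mg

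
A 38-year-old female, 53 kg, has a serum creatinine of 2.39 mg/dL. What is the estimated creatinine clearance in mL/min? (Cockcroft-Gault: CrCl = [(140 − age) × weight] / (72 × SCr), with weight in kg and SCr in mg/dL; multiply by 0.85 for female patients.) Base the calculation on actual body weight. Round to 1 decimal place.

CrCl = (140 − 38) × 53 / (72 × 2.39) × 0.85 = 5406.0 / 172.08 × 0.85 ≈ 26.7 mL/min

26.7 mL/min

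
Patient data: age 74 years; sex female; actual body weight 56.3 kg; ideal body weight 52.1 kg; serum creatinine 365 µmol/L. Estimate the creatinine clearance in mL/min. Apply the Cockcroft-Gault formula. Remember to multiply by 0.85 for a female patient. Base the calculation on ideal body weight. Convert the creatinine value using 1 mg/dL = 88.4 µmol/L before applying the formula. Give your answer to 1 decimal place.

SCr = 365 / 88.4 = 4.129 mg/dL
CrCl = (140 − 74) × 52.1 / (72 × 4.129) × 0.85 = 3438.6 / 297.29 × 0.85 ≈ 9.8 mL/min

9.8 mL/min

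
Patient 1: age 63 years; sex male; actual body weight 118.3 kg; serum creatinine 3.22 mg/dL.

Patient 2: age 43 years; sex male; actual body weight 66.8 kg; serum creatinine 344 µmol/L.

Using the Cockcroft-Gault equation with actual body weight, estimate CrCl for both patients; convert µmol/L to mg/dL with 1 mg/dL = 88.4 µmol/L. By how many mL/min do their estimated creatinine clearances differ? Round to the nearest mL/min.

Patient 1: CrCl = (140 − 63) × 118.3 / (72 × 3.22) = 9109.1 / 231.84 ≈ 39.3 mL/min
Patient 2: SCr = 344 / 88.4 = 3.891 mg/dL
Patient 2: CrCl = (140 − 43) × 66.8 / (72 × 3.891) = 6479.6 / 280.15 ≈ 23.1 mL/min
|39.3 − 23.1| = 16.2 mL/min

16 mL/min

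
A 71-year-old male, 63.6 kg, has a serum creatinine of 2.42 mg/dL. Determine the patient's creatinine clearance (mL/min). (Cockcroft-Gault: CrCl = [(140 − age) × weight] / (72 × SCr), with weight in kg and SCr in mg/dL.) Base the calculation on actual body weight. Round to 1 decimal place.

CrCl = (140 − 71) × 63.6 / (72 × 2.42) = 4388.4 / 174.24 ≈ 25.2 mL/min

25.2 mL/min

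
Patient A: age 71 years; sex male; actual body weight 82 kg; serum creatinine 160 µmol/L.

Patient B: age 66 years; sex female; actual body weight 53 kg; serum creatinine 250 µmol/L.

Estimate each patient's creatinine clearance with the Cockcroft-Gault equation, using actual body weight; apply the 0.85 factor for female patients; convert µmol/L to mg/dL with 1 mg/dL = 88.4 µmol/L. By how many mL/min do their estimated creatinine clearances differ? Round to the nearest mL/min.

Patient A: SCr = 160 / 88.4 = 1.81 mg/dL
Patient A: CrCl = (140 − 71) × 82 / (72 × 1.81) = 5658.0 / 130.32 ≈ 43.4 mL/min
Patient B: SCr = 250 / 88.4 = 2.828 mg/dL
Patient B: CrCl = (140 − 66) × 53 / (72 × 2.828) × 0.85 = 3922.0 / 203.62 × 0.85 ≈ 16.4 mL/min
|43.4 − 16.4| = 27.0 mL/min

27 mL/min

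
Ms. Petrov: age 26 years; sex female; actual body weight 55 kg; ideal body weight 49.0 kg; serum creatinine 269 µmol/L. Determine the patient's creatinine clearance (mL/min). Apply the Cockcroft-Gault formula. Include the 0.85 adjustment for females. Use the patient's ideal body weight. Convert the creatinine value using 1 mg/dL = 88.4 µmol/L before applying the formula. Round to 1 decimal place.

21.7 mL/min

SCr = 269 / 88.4 = 3.043 mg/dL
CrCl = (140 − 26) × 49 / (72 × 3.043) × 0.85 = 5586.0 / 219.10 × 0.85 ≈ 21.7 mL/min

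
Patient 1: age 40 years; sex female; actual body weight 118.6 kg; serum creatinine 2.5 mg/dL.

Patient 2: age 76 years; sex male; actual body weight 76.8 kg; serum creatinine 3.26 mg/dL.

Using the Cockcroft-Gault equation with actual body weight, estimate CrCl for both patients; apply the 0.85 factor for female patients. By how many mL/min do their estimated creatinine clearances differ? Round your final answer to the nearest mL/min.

35 mL/min

Patient 1: CrCl = (140 − 40) × 118.6 / (72 × 2.5) × 0.85 = 11860.0 / 180.00 × 0.85 ≈ 56.0 mL/min
Patient 2: CrCl = (140 − 76) × 76.8 / (72 × 3.26) = 4915.2 / 234.72 ≈ 20.9 mL/min
|56.0 − 20.9| = 35.1 mL/min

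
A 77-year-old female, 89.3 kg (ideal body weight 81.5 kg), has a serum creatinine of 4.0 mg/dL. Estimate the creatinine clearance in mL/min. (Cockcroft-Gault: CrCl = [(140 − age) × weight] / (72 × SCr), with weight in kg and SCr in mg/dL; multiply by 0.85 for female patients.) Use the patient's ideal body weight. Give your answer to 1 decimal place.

CrCl = (140 − 77) × 81.5 / (72 × 4) × 0.85 = 5134.5 / 288.00 × 0.85 ≈ 15.2 mL/min

15.2 mL/min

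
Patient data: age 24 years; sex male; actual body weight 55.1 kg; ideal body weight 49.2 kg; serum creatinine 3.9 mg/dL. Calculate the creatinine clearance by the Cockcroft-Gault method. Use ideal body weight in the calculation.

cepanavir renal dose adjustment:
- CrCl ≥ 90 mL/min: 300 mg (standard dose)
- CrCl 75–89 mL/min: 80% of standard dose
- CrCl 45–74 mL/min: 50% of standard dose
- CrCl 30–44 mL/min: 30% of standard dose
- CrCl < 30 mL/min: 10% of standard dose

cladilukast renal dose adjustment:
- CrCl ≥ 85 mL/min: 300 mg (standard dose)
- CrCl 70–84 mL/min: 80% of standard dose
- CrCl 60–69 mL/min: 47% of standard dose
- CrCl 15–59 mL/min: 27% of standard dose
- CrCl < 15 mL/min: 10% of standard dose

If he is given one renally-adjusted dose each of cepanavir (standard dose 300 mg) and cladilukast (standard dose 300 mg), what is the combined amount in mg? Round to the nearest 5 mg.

CrCl = (140 − 24) × 49.2 / (72 × 3.9) = 5707.2 / 280.80 ≈ 20.3 mL/min
CrCl ≈ 20 mL/min.
cepanavir: < 30 mL/min → 10% of 300 mg = 30 mg.
cladilukast: 15–59 mL/min → 27% of 300 mg = 81 mg.
Total = 30 + 81 = 111 mg.

110 mg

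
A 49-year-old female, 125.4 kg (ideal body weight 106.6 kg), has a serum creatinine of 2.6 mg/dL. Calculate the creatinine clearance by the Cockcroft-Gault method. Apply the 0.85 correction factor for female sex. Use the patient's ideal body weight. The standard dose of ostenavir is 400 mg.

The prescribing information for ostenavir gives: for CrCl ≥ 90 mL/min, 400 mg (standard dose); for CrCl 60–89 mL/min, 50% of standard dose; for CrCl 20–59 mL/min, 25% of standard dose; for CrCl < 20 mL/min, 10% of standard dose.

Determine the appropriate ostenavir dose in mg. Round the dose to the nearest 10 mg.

CrCl = (140 − 49) × 106.6 / (72 × 2.6) × 0.85 = 9700.6 / 187.20 × 0.85 ≈ 44.0 mL/min
CrCl ≈ 44 mL/min → bracket 20–59 mL/min.
25% of 400 mg = 100 mg

100 mg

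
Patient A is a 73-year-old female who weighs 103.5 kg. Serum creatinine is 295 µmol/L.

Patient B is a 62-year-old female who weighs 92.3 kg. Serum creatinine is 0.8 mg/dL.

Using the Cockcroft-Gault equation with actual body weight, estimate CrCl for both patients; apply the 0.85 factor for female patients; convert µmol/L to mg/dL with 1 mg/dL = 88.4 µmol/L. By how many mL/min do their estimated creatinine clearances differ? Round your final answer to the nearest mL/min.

Patient A: SCr = 295 / 88.4 = 3.337 mg/dL
Patient A: CrCl = (140 − 73) × 103.5 / (72 × 3.337) × 0.85 = 6934.5 / 240.26 × 0.85 ≈ 24.5 mL/min
Patient B: CrCl = (140 − 62) × 92.3 / (72 × 0.8) × 0.85 = 7199.4 / 57.60 × 0.85 ≈ 106.2 mL/min
|24.5 − 106.2| = 81.7 mL/min

82 mL/min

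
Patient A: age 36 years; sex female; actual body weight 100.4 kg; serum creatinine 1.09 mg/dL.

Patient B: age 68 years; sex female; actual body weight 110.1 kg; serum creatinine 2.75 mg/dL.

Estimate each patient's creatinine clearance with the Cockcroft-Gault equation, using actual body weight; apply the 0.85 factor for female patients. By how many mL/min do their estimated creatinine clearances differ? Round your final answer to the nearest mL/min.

79 mL/min

Patient A: CrCl = (140 − 36) × 100.4 / (72 × 1.09) × 0.85 = 10441.6 / 78.48 × 0.85 ≈ 113.1 mL/min
Patient B: CrCl = (140 − 68) × 110.1 / (72 × 2.75) × 0.85 = 7927.2 / 198.00 × 0.85 ≈ 34.0 mL/min
|113.1 − 34.0| = 79.1 mL/min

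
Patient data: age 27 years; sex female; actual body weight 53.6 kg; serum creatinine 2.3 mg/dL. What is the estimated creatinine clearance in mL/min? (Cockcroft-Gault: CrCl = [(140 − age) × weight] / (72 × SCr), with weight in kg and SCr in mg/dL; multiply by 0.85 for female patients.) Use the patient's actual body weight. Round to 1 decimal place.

31.1 mL/min

CrCl = (140 − 27) × 53.6 / (72 × 2.3) × 0.85 = 6056.8 / 165.60 × 0.85 ≈ 31.1 mL/min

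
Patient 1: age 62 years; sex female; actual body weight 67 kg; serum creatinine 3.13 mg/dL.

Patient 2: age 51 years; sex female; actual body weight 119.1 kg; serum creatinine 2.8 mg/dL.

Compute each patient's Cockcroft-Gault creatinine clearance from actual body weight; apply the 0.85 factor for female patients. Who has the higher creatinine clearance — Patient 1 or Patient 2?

Patient 1: CrCl = (140 − 62) × 67 / (72 × 3.13) × 0.85 = 5226.0 / 225.36 × 0.85 ≈ 19.7 mL/min
Patient 2: CrCl = (140 − 51) × 119.1 / (72 × 2.8) × 0.85 = 10599.9 / 201.60 × 0.85 ≈ 44.7 mL/min
19.7 vs 44.7 mL/min → Patient 2 is higher.

Patient 2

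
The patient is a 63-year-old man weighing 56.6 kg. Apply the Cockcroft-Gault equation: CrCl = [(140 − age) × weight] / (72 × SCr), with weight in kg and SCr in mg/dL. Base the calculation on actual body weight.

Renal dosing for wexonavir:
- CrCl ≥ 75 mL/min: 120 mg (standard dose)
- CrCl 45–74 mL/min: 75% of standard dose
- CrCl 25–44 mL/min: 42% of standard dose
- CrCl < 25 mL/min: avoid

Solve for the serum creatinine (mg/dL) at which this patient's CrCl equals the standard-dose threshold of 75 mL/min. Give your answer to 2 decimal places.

0.81 mg/dL

Standard dose requires CrCl ≥ 75 mL/min.
Set (140 − 63) × 56.6 / (72 × SCr) = 75
SCr = (140 − 63) × 56.6 / (72 × 75) = 0.807 mg/dL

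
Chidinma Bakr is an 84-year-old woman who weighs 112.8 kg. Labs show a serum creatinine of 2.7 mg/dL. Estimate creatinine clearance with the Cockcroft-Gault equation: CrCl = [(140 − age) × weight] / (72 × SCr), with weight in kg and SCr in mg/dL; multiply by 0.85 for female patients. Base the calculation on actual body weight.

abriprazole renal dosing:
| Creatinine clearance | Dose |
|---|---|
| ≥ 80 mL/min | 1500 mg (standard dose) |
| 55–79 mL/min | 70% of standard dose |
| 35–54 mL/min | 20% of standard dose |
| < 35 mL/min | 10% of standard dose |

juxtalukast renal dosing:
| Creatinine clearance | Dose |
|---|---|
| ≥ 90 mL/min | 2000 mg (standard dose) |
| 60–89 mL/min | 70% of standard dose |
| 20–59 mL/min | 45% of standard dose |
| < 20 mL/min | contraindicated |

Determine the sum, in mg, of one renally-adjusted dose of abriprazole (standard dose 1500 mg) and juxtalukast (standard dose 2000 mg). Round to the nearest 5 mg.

1050 mg

CrCl = (140 − 84) × 112.8 / (72 × 2.7) × 0.85 = 6316.8 / 194.40 × 0.85 ≈ 27.6 mL/min
CrCl ≈ 28 mL/min.
abriprazole: < 35 mL/min → 10% of 1500 mg = 150 mg.
juxtalukast: 20–59 mL/min → 45% of 2000 mg = 900 mg.
Total = 150 + 900 = 1050 mg.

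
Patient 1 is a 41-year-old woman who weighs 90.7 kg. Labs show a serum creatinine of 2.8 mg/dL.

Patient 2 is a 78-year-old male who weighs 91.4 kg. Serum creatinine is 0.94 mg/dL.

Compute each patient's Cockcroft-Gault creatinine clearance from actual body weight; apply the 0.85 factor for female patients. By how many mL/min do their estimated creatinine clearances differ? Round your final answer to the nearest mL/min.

Patient 1: CrCl = (140 − 41) × 90.7 / (72 × 2.8) × 0.85 = 8979.3 / 201.60 × 0.85 ≈ 37.9 mL/min
Patient 2: CrCl = (140 − 78) × 91.4 / (72 × 0.94) = 5666.8 / 67.68 ≈ 83.7 mL/min
|37.9 − 83.7| = 45.8 mL/min

46 mL/min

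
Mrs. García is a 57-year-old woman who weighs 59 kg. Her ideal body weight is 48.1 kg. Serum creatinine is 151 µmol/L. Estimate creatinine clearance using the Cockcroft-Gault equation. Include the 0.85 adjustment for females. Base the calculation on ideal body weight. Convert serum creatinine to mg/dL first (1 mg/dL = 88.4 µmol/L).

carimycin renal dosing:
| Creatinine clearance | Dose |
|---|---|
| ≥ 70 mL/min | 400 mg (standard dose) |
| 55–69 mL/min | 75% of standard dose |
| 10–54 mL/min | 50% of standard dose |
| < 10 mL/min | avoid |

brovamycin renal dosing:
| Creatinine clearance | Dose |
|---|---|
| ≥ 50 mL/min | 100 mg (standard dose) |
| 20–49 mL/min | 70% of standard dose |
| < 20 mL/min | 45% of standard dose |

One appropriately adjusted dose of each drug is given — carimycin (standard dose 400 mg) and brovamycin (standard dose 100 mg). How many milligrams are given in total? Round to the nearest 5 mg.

270 mg

SCr = 151 / 88.4 = 1.708 mg/dL
CrCl = (140 − 57) × 48.1 / (72 × 1.708) × 0.85 = 3992.3 / 122.98 × 0.85 ≈ 27.6 mL/min
CrCl ≈ 28 mL/min.
carimycin: 10–54 mL/min → 50% of 400 mg = 200 mg.
brovamycin: 20–49 mL/min → 70% of 100 mg = 70 mg.
Total = 200 + 70 = 270 mg.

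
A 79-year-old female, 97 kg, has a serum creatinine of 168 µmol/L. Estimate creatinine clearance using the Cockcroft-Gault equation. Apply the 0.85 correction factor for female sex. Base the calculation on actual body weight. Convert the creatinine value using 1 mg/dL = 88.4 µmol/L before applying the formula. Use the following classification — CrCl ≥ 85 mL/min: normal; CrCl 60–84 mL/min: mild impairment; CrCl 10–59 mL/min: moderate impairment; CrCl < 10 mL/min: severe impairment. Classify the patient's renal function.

moderate impairment

SCr = 168 / 88.4 = 1.9 mg/dL
CrCl = (140 − 79) × 97 / (72 × 1.9) × 0.85 = 5917.0 / 136.80 × 0.85 ≈ 36.8 mL/min
37 mL/min falls in the 'moderate impairment' range.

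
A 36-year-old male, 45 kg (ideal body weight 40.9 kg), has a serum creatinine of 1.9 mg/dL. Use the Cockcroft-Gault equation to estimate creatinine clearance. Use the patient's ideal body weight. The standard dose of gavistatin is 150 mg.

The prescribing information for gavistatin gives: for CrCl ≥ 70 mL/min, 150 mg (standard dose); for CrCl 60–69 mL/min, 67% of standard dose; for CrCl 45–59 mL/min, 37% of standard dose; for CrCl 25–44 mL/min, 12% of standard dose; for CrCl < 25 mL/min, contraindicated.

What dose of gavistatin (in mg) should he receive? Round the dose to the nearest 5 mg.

CrCl = (140 − 36) × 40.9 / (72 × 1.9) = 4253.6 / 136.80 ≈ 31.1 mL/min
CrCl ≈ 31 mL/min → bracket 25–44 mL/min.
12% of 150 mg = 18 mg → 20 mg

20 mg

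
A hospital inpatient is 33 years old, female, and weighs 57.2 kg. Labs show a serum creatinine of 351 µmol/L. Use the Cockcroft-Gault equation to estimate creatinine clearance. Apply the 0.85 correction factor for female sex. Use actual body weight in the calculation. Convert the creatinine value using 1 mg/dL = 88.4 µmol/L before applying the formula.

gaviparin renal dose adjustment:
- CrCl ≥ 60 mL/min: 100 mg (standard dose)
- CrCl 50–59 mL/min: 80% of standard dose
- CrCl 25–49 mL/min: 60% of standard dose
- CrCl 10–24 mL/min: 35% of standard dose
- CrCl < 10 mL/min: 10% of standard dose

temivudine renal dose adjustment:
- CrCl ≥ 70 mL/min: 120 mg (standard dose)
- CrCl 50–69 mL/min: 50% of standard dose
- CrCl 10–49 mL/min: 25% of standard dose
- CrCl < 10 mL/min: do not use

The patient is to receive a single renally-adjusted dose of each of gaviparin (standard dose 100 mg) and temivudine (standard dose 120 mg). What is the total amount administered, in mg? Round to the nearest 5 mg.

65 mg

SCr = 351 / 88.4 = 3.971 mg/dL
CrCl = (140 − 33) × 57.2 / (72 × 3.971) × 0.85 = 6120.4 / 285.91 × 0.85 ≈ 18.2 mL/min
CrCl ≈ 18 mL/min.
gaviparin: 10–24 mL/min → 35% of 100 mg = 35 mg.
temivudine: 10–49 mL/min → 25% of 120 mg = 30 mg.
Total = 35 + 30 = 65 mg.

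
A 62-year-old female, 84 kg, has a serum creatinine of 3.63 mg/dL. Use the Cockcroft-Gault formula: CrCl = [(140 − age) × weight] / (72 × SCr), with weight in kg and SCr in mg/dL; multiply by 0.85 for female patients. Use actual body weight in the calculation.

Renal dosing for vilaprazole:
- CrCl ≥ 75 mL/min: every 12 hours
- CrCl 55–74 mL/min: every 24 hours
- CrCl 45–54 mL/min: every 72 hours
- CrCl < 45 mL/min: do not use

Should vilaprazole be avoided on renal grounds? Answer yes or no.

CrCl = (140 − 62) × 84 / (72 × 3.63) × 0.85 = 6552.0 / 261.36 × 0.85 ≈ 21.3 mL/min
CrCl ≈ 21 mL/min, which is < 45 mL/min.

yes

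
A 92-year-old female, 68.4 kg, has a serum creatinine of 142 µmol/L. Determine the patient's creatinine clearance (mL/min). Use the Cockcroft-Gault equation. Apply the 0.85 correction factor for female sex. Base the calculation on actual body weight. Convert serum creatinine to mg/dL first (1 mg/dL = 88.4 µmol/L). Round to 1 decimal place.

24.1 mL/min

SCr = 142 / 88.4 = 1.606 mg/dL
CrCl = (140 − 92) × 68.4 / (72 × 1.606) × 0.85 = 3283.2 / 115.63 × 0.85 ≈ 24.1 mL/min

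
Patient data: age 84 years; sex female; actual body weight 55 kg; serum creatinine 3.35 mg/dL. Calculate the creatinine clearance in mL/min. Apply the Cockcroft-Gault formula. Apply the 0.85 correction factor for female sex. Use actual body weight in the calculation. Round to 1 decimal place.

CrCl = (140 − 84) × 55 / (72 × 3.35) × 0.85 = 3080.0 / 241.20 × 0.85 ≈ 10.9 mL/min

10.9 mL/min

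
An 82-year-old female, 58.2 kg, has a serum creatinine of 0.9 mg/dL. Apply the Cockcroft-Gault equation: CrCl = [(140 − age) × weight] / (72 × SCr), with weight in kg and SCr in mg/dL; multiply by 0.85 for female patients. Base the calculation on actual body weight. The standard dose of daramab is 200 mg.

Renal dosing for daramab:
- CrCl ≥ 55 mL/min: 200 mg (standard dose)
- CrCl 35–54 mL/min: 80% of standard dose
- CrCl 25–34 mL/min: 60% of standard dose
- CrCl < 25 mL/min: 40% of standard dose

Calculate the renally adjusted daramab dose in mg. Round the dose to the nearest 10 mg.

CrCl = (140 − 82) × 58.2 / (72 × 0.9) × 0.85 = 3375.6 / 64.80 × 0.85 ≈ 44.3 mL/min
CrCl ≈ 44 mL/min → bracket 35–54 mL/min.
80% of 200 mg = 160 mg

160 mg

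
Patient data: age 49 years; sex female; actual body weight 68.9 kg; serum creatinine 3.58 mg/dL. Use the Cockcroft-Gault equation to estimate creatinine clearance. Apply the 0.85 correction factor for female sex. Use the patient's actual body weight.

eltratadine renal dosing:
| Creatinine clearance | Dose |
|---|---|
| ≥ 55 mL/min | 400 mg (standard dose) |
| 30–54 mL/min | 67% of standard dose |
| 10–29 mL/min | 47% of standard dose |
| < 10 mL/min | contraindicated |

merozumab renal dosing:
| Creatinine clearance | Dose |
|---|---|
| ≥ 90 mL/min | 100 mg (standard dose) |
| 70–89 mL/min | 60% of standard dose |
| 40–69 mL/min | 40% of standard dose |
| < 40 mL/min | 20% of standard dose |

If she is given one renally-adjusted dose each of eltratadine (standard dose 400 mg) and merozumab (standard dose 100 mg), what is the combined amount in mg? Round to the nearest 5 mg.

CrCl = (140 − 49) × 68.9 / (72 × 3.58) × 0.85 = 6269.9 / 257.76 × 0.85 ≈ 20.7 mL/min
CrCl ≈ 21 mL/min.
eltratadine: 10–29 mL/min → 47% of 400 mg = 188 mg.
merozumab: < 40 mL/min → 20% of 100 mg = 20 mg.
Total = 188 + 20 = 208 mg.

210 mg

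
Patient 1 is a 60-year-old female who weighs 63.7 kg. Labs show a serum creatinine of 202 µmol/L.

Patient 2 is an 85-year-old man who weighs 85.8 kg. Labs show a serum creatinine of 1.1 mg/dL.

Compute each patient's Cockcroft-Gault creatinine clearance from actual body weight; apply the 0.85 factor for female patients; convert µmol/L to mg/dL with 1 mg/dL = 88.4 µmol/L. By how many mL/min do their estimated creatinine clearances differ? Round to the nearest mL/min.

33 mL/min

Patient 1: SCr = 202 / 88.4 = 2.285 mg/dL
Patient 1: CrCl = (140 − 60) × 63.7 / (72 × 2.285) × 0.85 = 5096.0 / 164.52 × 0.85 ≈ 26.3 mL/min
Patient 2: CrCl = (140 − 85) × 85.8 / (72 × 1.1) = 4719.0 / 79.20 ≈ 59.6 mL/min
|26.3 − 59.6| = 33.3 mL/min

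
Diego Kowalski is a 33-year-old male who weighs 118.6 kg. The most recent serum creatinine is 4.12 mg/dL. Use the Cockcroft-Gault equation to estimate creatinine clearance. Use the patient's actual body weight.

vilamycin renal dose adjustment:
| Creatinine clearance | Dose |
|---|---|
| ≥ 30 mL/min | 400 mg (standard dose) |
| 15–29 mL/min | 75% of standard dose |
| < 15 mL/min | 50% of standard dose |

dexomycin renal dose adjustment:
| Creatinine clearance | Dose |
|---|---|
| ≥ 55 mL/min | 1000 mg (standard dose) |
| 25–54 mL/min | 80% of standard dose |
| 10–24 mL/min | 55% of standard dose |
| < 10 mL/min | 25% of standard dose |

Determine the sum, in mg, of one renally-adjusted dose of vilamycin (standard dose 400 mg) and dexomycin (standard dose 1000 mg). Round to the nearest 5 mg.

1200 mg

CrCl = (140 − 33) × 118.6 / (72 × 4.12) = 12690.2 / 296.64 ≈ 42.8 mL/min
CrCl ≈ 43 mL/min.
vilamycin: ≥ 30 mL/min → 100% of 400 mg = 400 mg.
dexomycin: 25–54 mL/min → 80% of 1000 mg = 800 mg.
Total = 400 + 800 = 1200 mg.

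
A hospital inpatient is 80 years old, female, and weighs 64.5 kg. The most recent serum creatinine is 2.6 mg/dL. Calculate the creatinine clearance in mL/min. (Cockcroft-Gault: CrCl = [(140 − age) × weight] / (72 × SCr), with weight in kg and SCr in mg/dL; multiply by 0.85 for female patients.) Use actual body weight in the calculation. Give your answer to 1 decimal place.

17.6 mL/min

CrCl = (140 − 80) × 64.5 / (72 × 2.6) × 0.85 = 3870.0 / 187.20 × 0.85 ≈ 17.6 mL/min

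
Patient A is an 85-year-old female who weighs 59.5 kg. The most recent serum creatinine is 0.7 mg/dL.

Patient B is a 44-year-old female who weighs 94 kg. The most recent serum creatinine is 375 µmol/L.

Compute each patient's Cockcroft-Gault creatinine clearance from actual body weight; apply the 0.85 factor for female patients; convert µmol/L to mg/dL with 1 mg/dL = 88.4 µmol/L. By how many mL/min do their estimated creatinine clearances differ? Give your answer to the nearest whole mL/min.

30 mL/min

Patient A: CrCl = (140 − 85) × 59.5 / (72 × 0.7) × 0.85 = 3272.5 / 50.40 × 0.85 ≈ 55.2 mL/min
Patient B: SCr = 375 / 88.4 = 4.242 mg/dL
Patient B: CrCl = (140 − 44) × 94 / (72 × 4.242) × 0.85 = 9024.0 / 305.42 × 0.85 ≈ 25.1 mL/min
|55.2 − 25.1| = 30.1 mL/min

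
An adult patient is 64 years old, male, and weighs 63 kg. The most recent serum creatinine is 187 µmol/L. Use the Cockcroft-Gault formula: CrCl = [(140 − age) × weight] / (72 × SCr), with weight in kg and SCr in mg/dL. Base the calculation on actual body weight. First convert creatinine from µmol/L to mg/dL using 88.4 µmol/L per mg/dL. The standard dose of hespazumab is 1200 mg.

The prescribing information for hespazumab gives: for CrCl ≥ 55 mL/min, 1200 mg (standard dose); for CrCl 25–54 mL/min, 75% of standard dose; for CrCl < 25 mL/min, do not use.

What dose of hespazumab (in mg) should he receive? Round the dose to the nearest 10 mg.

SCr = 187 / 88.4 = 2.115 mg/dL
CrCl = (140 − 64) × 63 / (72 × 2.115) = 4788.0 / 152.28 ≈ 31.4 mL/min
CrCl ≈ 31 mL/min → bracket 25–54 mL/min.
75% of 1200 mg = 900 mg

900 mg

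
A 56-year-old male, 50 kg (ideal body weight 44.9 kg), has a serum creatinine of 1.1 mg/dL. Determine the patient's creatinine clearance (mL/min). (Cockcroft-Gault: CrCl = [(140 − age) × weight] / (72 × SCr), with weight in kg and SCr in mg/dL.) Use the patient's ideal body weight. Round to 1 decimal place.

47.6 mL/min

CrCl = (140 − 56) × 44.9 / (72 × 1.1) = 3771.6 / 79.20 ≈ 47.6 mL/min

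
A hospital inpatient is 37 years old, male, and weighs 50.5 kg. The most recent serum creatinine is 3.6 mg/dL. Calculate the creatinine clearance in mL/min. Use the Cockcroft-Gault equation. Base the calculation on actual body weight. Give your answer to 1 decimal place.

CrCl = (140 − 37) × 50.5 / (72 × 3.6) = 5201.5 / 259.20 ≈ 20.1 mL/min

20.1 mL/min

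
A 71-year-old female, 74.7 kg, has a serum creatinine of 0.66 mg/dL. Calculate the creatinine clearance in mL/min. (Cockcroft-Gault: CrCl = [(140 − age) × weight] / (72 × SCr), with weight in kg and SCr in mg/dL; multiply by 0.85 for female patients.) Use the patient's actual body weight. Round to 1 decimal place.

92.2 mL/min

CrCl = (140 − 71) × 74.7 / (72 × 0.66) × 0.85 = 5154.3 / 47.52 × 0.85 ≈ 92.2 mL/min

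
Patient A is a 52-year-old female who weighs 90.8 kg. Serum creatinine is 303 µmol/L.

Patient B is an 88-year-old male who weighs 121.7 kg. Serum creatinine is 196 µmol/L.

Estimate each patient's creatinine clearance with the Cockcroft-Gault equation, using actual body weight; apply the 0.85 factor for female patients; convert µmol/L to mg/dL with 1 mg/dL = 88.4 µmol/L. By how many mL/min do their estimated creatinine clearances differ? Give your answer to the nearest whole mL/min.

12 mL/min

Patient A: SCr = 303 / 88.4 = 3.428 mg/dL
Patient A: CrCl = (140 − 52) × 90.8 / (72 × 3.428) × 0.85 = 7990.4 / 246.82 × 0.85 ≈ 27.5 mL/min
Patient B: SCr = 196 / 88.4 = 2.217 mg/dL
Patient B: CrCl = (140 − 88) × 121.7 / (72 × 2.217) = 6328.4 / 159.62 ≈ 39.6 mL/min
|27.5 − 39.6| = 12.1 mL/min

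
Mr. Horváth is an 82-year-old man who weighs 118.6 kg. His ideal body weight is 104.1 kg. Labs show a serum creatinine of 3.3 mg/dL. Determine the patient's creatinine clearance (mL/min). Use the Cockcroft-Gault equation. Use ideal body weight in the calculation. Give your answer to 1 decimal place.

CrCl = (140 − 82) × 104.1 / (72 × 3.3) = 6037.8 / 237.60 ≈ 25.4 mL/min

25.4 mL/min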